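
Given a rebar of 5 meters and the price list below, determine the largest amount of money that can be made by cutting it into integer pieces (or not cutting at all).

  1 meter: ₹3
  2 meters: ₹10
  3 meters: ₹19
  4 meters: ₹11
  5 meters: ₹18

Build v[k] bottom-up: v[k] = max over allowed piece i of (p[i] + v[k−i]).
v[1] = 3
v[2] = max(3+3, 10+0) = 10
v[3] = max(3+10, 10+3, 19+0) = 19
v[4] = max(3+19, 10+10, 19+3, 11+0) = 22
v[5] = max(3+22, 10+19, 19+10, 11+3, 18+0) = 29
One optimal cutting: 3 + 2 → ₹19 + ₹10 = ₹29.

29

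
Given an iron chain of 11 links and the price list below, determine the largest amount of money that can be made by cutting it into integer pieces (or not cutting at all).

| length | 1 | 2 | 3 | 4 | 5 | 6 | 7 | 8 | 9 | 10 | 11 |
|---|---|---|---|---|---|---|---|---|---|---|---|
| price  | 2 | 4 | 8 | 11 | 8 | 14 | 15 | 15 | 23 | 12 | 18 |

Consider every possible first cut. R[k] is the best of p[i]+R[k−i] over all sellable i≤k.
R[1] = 2
R[2] = 4  (first piece 1, then R[1]=2)
R[3] = 8
R[4] = 11
R[5] = 13  (first piece 1, then R[4]=11)
R[6] = 16  (first piece 3, then R[3]=8)
R[7] = 19  (first piece 3, then R[4]=11)
R[8] = 22  (first piece 4, then R[4]=11)
R[9] = 24  (first piece 1, then R[8]=22)
R[10] = 27  (first piece 3, then R[7]=19)
R[11] = 30  (first piece 3, then R[8]=22)
One optimal cutting: 4 + 4 + 3 → $11 + $11 + $8 = $30.

30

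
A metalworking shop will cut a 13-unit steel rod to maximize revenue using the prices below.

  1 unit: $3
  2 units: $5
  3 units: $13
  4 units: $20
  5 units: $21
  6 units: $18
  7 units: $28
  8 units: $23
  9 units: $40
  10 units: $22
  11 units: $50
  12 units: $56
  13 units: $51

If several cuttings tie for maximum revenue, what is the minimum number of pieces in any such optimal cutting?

4

Build r[k] bottom-up: r[k] = max over allowed piece i of (p[i] + r[k−i]).
r[1] = 3
r[2] = 6  (first piece 1, then r[1]=3)
r[3] = 13
r[4] = 20
r[5] = 23  (first piece 1, then r[4]=20)
r[6] = 26  (first piece 1, then r[5]=23)
r[7] = 33  (first piece 3, then r[4]=20)
r[8] = 40  (first piece 4, then r[4]=20)
r[9] = 43  (first piece 1, then r[8]=40)
r[10] = 46  (first piece 1, then r[9]=43)
r[11] = 53  (first piece 3, then r[8]=40)
r[12] = 60  (first piece 4, then r[8]=40)
r[13] = 63  (first piece 1, then r[12]=60)
Maximum revenue is $63.
Now minimize piece count subject to staying optimal: for each k, pieces[k] = 1 + min over i with p[i]+r[k−i]=r[k] of pieces[k−i].
pieces[10] = 3
pieces[11] = 3
pieces[12] = 3
pieces[13] = 4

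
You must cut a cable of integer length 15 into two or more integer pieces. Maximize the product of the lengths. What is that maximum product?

Fill prod[k] for k=2..15: at each k try every first piece i and multiply by the better of (k−i) uncut or prod[k−i].
prod[2] = 1×max(1,0) = 1×1 = 1
prod[3] = max(1×2, 2×1) = 2
prod[4] = max(1×3, 2×2, 3×1) = 4
prod[5] = max(1×4, 2×3, 3×2, 4×1) = 6
prod[6] = max(1×6, 2×4, 3×3, 4×2, 5×1) = 9
prod[7] = max(1×9, 2×6, 3×4, 4×3, 5×2, 6×1) = 12
prod[8] = max(1×12, 2×9, 3×6, …, 6×2, 7×1) = 18
prod[9] = max(1×18, 2×12, 3×9, …, 7×2, 8×1) = 27
prod[10] = max(1×27, 2×18, 3×12, …, 8×2, 9×1) = 36
prod[11] = max(1×36, 2×27, 3×18, …, 9×2, 10×1) = 54
prod[12] = max(1×54, 2×36, 3×27, …, 10×2, 11×1) = 81
prod[13] = max(1×81, 2×54, 3×36, …, 11×2, 12×1) = 108
prod[14] = max(1×108, 2×81, 3×54, …, 12×2, 13×1) = 162
prod[15] = max(1×162, 2×108, 3×81, …, 13×2, 14×1) = 243
One optimal split: 3 + 3 + 3 + 3 + 3; product 3×3×3×3×3 = 243.

243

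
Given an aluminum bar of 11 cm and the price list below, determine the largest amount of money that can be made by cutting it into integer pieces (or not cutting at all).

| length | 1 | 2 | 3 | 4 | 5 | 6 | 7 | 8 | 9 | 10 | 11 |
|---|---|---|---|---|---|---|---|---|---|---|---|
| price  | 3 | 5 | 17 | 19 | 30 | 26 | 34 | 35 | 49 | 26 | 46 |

Let v[k] be the best obtainable value from length k. For each k, try every first piece i and keep the best of price[i] + v[k−i].
v[1] = 3
v[2] = max(3+3, 5+0) = 6
v[3] = max(3+6, 5+3, 17+0) = 17
v[4] = max(3+17, 5+6, 17+3, 19+0) = 20
v[5] = max(3+20, 5+17, 17+6, 19+3, 30+0) = 30
v[6] = max(3+30, 5+20, 17+17, 19+6, 30+3, 26+0) = 34
v[7] = max(3+34, 5+30, 17+20, …, 26+3, 34+0) = 37
v[8] = max(3+37, 5+34, 17+30, …, 34+3, 35+0) = 47
v[9] = max(3+47, 5+37, 17+34, …, 35+3, 49+0) = 51
v[10] = max(3+51, 5+47, 17+37, …, 49+3, 26+0) = 60
v[11] = max(3+60, 5+51, 17+47, …, 26+3, 46+0) = 64
One optimal cutting: 5 + 3 + 3 → $30 + $17 + $17 = $64.

64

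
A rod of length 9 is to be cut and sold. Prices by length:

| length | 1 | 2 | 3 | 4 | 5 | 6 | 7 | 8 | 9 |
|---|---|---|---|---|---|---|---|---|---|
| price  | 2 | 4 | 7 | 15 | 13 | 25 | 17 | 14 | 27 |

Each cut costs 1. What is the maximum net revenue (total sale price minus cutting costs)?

31

Let v[k] be the best obtainable value from length k. For each k, try every first piece i and keep the best of price[i] + v[k−i] minus the 1 cut fee when i<k.
v[1] = 2
v[2] = max(2+2-1, 4+0) = 4
v[3] = max(2+4-1, 4+2-1, 7+0) = 7
v[4] = max(2+7-1, 4+4-1, 7+2-1, 15+0) = 15
v[5] = max(2+15-1, 4+7-1, 7+4-1, 15+2-1, 13+0) = 16
v[6] = max(2+16-1, 4+15-1, 7+7-1, 15+4-1, 13+2-1, 25+0) = 25
v[7] = max(2+25-1, 4+16-1, 7+15-1, …, 25+2-1, 17+0) = 26
v[8] = max(2+26-1, 4+25-1, 7+16-1, …, 17+2-1, 14+0) = 29
v[9] = max(2+29-1, 4+26-1, 7+25-1, …, 14+2-1, 27+0) = 31
One optimal plan: pieces 6 + 3 (1 cut) → 32 − 1 = 31.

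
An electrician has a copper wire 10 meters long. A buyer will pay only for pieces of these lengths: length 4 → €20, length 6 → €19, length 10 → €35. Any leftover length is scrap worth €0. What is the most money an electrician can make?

Build r[k] bottom-up: r[k] = max over allowed piece i of (p[i] + r[k−i]).
r[1] = 0
r[2] = 0
r[3] = 0
r[4] = 20
r[5] = 20
r[6] = 20
r[7] = 20
r[8] = 40  (first piece 4, then r[4]=20)
r[9] = 40
r[10] = 40
One optimal cutting: pieces 4 + 4 with 2 meters of scrap → €40.

40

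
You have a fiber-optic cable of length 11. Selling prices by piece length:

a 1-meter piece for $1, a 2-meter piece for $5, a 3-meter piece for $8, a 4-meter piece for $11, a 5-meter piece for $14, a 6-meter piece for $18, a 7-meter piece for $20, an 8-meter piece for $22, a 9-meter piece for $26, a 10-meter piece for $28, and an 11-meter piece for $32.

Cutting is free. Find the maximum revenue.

32

Build v[k] bottom-up: v[k] = max over allowed piece i of (p[i] + v[k−i]).
v[1] = 1
v[2] = 5
v[3] = 8
v[4] = 11
v[5] = 14
v[6] = 18
v[7] = 20
v[8] = 23  (first piece 2, then v[6]=18)
v[9] = 26  (first piece 3, then v[6]=18)
v[10] = 29  (first piece 4, then v[6]=18)
v[11] = 32  (first piece 5, then v[6]=18)
One optimal cutting: 6 + 5 → $18 + $14 = $32.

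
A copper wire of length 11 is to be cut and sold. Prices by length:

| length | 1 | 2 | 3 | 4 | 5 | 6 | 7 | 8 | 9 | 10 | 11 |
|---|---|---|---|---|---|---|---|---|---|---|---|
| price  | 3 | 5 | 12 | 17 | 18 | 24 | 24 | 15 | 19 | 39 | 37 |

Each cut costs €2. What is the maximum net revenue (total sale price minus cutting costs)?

Let r[k] be the best obtainable value from length k. For each k, try every first piece i and keep the best of price[i] + r[k−i] minus the 2 cut fee when i<k.
r[1] = 3
r[2] = max(3+3-2, 5+0) = 5
r[3] = max(3+5-2, 5+3-2, 12+0) = 12
r[4] = max(3+12-2, 5+5-2, 12+3-2, 17+0) = 17
r[5] = max(3+17-2, 5+12-2, 12+5-2, 17+3-2, 18+0) = 18
r[6] = max(3+18-2, 5+17-2, 12+12-2, 17+5-2, 18+3-2, 24+0) = 24
r[7] = max(3+24-2, 5+18-2, 12+17-2, …, 24+3-2, 24+0) = 27
r[8] = max(3+27-2, 5+24-2, 12+18-2, …, 24+3-2, 15+0) = 32
r[9] = max(3+32-2, 5+27-2, 12+24-2, …, 15+3-2, 19+0) = 34
r[10] = max(3+34-2, 5+32-2, 12+27-2, …, 19+3-2, 39+0) = 39
r[11] = max(3+39-2, 5+34-2, 12+32-2, …, 39+3-2, 37+0) = 42
One optimal plan: pieces 4 + 4 + 3 (2 cuts) → €46 − €4 = €42.

42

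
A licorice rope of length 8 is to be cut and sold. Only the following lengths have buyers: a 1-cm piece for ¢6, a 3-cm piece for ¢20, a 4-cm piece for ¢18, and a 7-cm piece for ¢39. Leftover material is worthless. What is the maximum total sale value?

Build f[k] bottom-up: f[k] = max over allowed piece i of (p[i] + f[k−i]).
f[1] = 6
f[2] = 12  (first piece 1, then f[1]=6)
f[3] = 20
f[4] = 26  (first piece 1, then f[3]=20)
f[5] = 32  (first piece 1, then f[4]=26)
f[6] = 40  (first piece 3, then f[3]=20)
f[7] = 46  (first piece 1, then f[6]=40)
f[8] = 52  (first piece 1, then f[7]=46)
One optimal cutting: 3 + 3 + 1 + 1 → ¢52.

52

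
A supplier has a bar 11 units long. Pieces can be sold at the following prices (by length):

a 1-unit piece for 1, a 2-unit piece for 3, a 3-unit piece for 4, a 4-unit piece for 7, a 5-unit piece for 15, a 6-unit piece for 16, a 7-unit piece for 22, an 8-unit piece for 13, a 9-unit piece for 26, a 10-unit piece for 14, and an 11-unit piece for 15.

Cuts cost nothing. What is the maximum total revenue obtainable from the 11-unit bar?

Build R[k] bottom-up: R[k] = max over allowed piece i of (p[i] + R[k−i]).
R[1] = 1
R[2] = max(1+1, 3+0) = 3
R[3] = max(1+3, 3+1, 4+0) = 4
R[4] = max(1+4, 3+3, 4+1, 7+0) = 7
R[5] = max(1+7, 3+4, 4+3, 7+1, 15+0) = 15
R[6] = max(1+15, 3+7, 4+4, 7+3, 15+1, 16+0) = 16
R[7] = max(1+16, 3+15, 4+7, …, 16+1, 22+0) = 22
R[8] = max(1+22, 3+16, 4+15, …, 22+1, 13+0) = 23
R[9] = max(1+23, 3+22, 4+16, …, 13+1, 26+0) = 26
R[10] = max(1+26, 3+23, 4+22, …, 26+1, 14+0) = 30
R[11] = max(1+30, 3+26, 4+23, …, 14+1, 15+0) = 31
One optimal cutting: 5 + 5 + 1 → 15 + 15 + 1 = 31.

31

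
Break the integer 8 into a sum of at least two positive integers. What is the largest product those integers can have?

18

Fill g[k] for k=2..8: at each k try every first piece i and multiply by the better of (k−i) uncut or g[k−i].
g[2] = 1×max(1,0) = 1×1 = 1
g[3] = 1×max(2,1) = 1×2 = 2
g[4] = 2×max(2,1) = 2×2 = 4
g[5] = 2×max(3,2) = 2×3 = 6
g[6] = 3×max(3,2) = 3×3 = 9
g[7] = 2×max(5,6) = 2×6 = 12
g[8] = 2×max(6,9) = 2×9 = 18
One optimal split: 3 + 3 + 2; product 3×3×2 = 18.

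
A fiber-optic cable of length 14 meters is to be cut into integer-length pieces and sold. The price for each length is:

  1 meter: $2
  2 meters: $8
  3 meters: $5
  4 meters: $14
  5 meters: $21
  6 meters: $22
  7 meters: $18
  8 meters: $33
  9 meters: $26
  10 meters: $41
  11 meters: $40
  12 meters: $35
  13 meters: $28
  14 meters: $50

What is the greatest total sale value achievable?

58

Consider every possible first cut. R[k] is the best of p[i]+R[k−i] over all sellable i≤k.
R[1] = 2
R[2] = 8
R[3] = 10  (first piece 1, then R[2]=8)
R[4] = 16  (first piece 2, then R[2]=8)
R[5] = 21
R[6] = 24  (first piece 2, then R[4]=16)
R[7] = 29  (first piece 2, then R[5]=21)
R[8] = 33
R[9] = 37  (first piece 2, then R[7]=29)
R[10] = 42  (first piece 5, then R[5]=21)
R[11] = 45  (first piece 2, then R[9]=37)
R[12] = 50  (first piece 2, then R[10]=42)
R[13] = 54  (first piece 5, then R[8]=33)
R[14] = 58  (first piece 2, then R[12]=50)
One optimal cutting: 5 + 5 + 2 + 2 → $21 + $21 + $8 + $8 = $58.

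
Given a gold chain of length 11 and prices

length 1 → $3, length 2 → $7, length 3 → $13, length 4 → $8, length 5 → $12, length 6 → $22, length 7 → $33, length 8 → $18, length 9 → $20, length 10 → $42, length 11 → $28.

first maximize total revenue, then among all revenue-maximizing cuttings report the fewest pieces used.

3

Consider every possible first cut. r[k] is the best of p[i]+r[k−i] over all sellable i≤k.
r[1] = 3
r[2] = max(3+3, 7+0) = 7
r[3] = max(3+7, 7+3, 13+0) = 13
r[4] = max(3+13, 7+7, 13+3, 8+0) = 16
r[5] = max(3+16, 7+13, 13+7, 8+3, 12+0) = 20
r[6] = max(3+20, 7+16, 13+13, 8+7, 12+3, 22+0) = 26
r[7] = max(3+26, 7+20, 13+16, …, 22+3, 33+0) = 33
r[8] = max(3+33, 7+26, 13+20, …, 33+3, 18+0) = 36
r[9] = max(3+36, 7+33, 13+26, …, 18+3, 20+0) = 40
r[10] = max(3+40, 7+36, 13+33, …, 20+3, 42+0) = 46
r[11] = max(3+46, 7+40, 13+36, …, 42+3, 28+0) = 49
Maximum revenue is $49.
Now minimize piece count subject to staying optimal: for each k, pieces[k] = 1 + min over i with p[i]+r[k−i]=r[k] of pieces[k−i].
pieces[8] = 2
pieces[9] = 2
pieces[10] = 2
pieces[11] = 3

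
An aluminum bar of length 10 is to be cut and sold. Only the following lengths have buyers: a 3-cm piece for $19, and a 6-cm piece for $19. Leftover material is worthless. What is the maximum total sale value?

57

Let best[k] be the best obtainable value from length k. For each k, try every first piece i and keep the best of price[i] + best[k−i].
best[1] = 0
best[2] = 0
best[3] = 19
best[4] = 19
best[5] = 19
best[6] = max(19+19, 19+0) = 38
best[7] = max(19+19, 19+0) = 38
best[8] = max(19+19, 19+0) = 38
best[9] = max(19+38, 19+19) = 57
best[10] = max(19+38, 19+19) = 57
One optimal cutting: pieces 3 + 3 + 3 with 1 cm of scrap → $57.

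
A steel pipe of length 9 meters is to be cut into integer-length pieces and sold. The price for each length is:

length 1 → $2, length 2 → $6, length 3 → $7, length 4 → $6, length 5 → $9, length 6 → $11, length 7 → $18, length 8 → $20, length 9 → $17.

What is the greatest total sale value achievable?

26

Let r[k] be the best obtainable value from length k. For each k, try every first piece i and keep the best of price[i] + r[k−i].
r[1] = 2
r[2] = max(2+2, 6+0) = 6
r[3] = max(2+6, 6+2, 7+0) = 8
r[4] = max(2+8, 6+6, 7+2, 6+0) = 12
r[5] = max(2+12, 6+8, 7+6, 6+2, 9+0) = 14
r[6] = max(2+14, 6+12, 7+8, 6+6, 9+2, 11+0) = 18
r[7] = max(2+18, 6+14, 7+12, …, 11+2, 18+0) = 20
r[8] = max(2+20, 6+18, 7+14, …, 18+2, 20+0) = 24
r[9] = max(2+24, 6+20, 7+18, …, 20+2, 17+0) = 26
One optimal cutting: 2 + 2 + 2 + 2 + 1 → $6 + $6 + $6 + $6 + $2 = $26.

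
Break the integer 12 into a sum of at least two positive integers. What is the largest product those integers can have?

81

Fill m[k] for k=2..12: at each k try every first piece i and multiply by the better of (k−i) uncut or m[k−i].
m[2] = 1×max(1,0) = 1×1 = 1
m[3] = 1×max(2,1) = 1×2 = 2
m[4] = 2×max(2,1) = 2×2 = 4
m[5] = 2×max(3,2) = 2×3 = 6
m[6] = 3×max(3,2) = 3×3 = 9
m[7] = 2×max(5,6) = 2×6 = 12
m[8] = 2×max(6,9) = 2×9 = 18
m[9] = 3×max(6,9) = 3×9 = 27
m[10] = 2×max(8,18) = 2×18 = 36
m[11] = 2×max(9,27) = 2×27 = 54
m[12] = 3×max(9,27) = 3×27 = 81
One optimal split: 3 + 3 + 3 + 3; product 3×3×3×3 = 81.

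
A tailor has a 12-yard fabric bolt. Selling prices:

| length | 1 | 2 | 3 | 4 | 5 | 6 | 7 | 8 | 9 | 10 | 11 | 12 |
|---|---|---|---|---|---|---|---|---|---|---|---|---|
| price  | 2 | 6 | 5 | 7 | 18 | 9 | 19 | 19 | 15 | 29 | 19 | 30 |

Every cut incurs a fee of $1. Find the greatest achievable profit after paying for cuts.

40

Let net[k] be the best obtainable value from length k. For each k, try every first piece i and keep the best of price[i] + net[k−i] minus the 1 cut fee when i<k.
net[1] = 2
net[2] = max(2+2-1, 6+0) = 6
net[3] = max(2+6-1, 6+2-1, 5+0) = 7
net[4] = max(2+7-1, 6+6-1, 5+2-1, 7+0) = 11
net[5] = max(2+11-1, 6+7-1, 5+6-1, 7+2-1, 18+0) = 18
net[6] = max(2+18-1, 6+11-1, 5+7-1, 7+6-1, 18+2-1, 9+0) = 19
net[7] = max(2+19-1, 6+18-1, 5+11-1, …, 9+2-1, 19+0) = 23
net[8] = max(2+23-1, 6+19-1, 5+18-1, …, 19+2-1, 19+0) = 24
net[9] = max(2+24-1, 6+23-1, 5+19-1, …, 19+2-1, 15+0) = 28
net[10] = max(2+28-1, 6+24-1, 5+23-1, …, 15+2-1, 29+0) = 35
net[11] = max(2+35-1, 6+28-1, 5+24-1, …, 29+2-1, 19+0) = 36
net[12] = max(2+36-1, 6+35-1, 5+28-1, …, 19+2-1, 30+0) = 40
One optimal plan: pieces 5 + 5 + 2 (2 cuts) → $42 − $2 = $40.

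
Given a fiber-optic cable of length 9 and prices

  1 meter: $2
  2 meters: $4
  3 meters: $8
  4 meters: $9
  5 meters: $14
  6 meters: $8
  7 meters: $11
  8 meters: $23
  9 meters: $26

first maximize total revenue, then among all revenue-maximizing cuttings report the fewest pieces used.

Build r[k] bottom-up: r[k] = max over allowed piece i of (p[i] + r[k−i]).
r[1] = 2
r[2] = max(2+2, 4+0) = 4
r[3] = max(2+4, 4+2, 8+0) = 8
r[4] = max(2+8, 4+4, 8+2, 9+0) = 10
r[5] = max(2+10, 4+8, 8+4, 9+2, 14+0) = 14
r[6] = max(2+14, 4+10, 8+8, 9+4, 14+2, 8+0) = 16
r[7] = max(2+16, 4+14, 8+10, …, 8+2, 11+0) = 18
r[8] = max(2+18, 4+16, 8+14, …, 11+2, 23+0) = 23
r[9] = max(2+23, 4+18, 8+16, …, 23+2, 26+0) = 26
Maximum revenue is $26.
Now minimize piece count subject to staying optimal: for each k, pieces[k] = 1 + min over i with p[i]+r[k−i]=r[k] of pieces[k−i].
pieces[6] = 2
pieces[7] = 2
pieces[8] = 1
pieces[9] = 1

1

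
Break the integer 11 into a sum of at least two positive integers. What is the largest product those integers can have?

Fill m[k] for k=2..11: at each k try every first piece i and multiply by the better of (k−i) uncut or m[k−i].
m[2] = 1*max(1,0) = 1*1 = 1
m[3] = 1*max(2,1) = 1*2 = 2
m[4] = 2*max(2,1) = 2*2 = 4
m[5] = 2*max(3,2) = 2*3 = 6
m[6] = 3*max(3,2) = 3*3 = 9
m[7] = 2*max(5,6) = 2*6 = 12
m[8] = 2*max(6,9) = 2*9 = 18
m[9] = 3*max(6,9) = 3*9 = 27
m[10] = 2*max(8,18) = 2*18 = 36
m[11] = 2*max(9,27) = 2*27 = 54
One optimal split: 3 + 3 + 3 + 2; product 3*3*3*2 = 54.

54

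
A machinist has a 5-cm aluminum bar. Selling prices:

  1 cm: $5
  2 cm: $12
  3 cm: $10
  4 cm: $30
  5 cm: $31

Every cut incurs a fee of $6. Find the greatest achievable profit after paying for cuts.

Build r[k] bottom-up: r[k] = max over allowed piece i of (p[i] + r[k−i]) − 6 per cut.
r[1] = 5
r[2] = max(5+5-6, 12+0) = 12
r[3] = max(5+12-6, 12+5-6, 10+0) = 11
r[4] = max(5+11-6, 12+12-6, 10+5-6, 30+0) = 30
r[5] = max(5+30-6, 12+11-6, 10+12-6, 30+5-6, 31+0) = 31
Best is to make no cuts and sell whole for $31.

31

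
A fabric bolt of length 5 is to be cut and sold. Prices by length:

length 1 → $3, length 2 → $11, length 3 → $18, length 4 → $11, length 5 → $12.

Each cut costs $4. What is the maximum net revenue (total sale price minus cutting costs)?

Consider every possible first cut. r[k] is the best of p[i]+r[k−i] over all sellable i≤k, charging 4 whenever i<k.
r[1] = 3
r[2] = max(3+3-4, 11+0) = 11
r[3] = max(3+11-4, 11+3-4, 18+0) = 18
r[4] = max(3+18-4, 11+11-4, 18+3-4, 11+0) = 18
r[5] = max(3+18-4, 11+18-4, 18+11-4, 11+3-4, 12+0) = 25
One optimal plan: pieces 3 + 2 (1 cut) → $29 − $4 = $25.

25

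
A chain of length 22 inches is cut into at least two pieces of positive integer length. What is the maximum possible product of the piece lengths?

2916

Let P[k] be the best product for length k (with at least one cut). For each first piece i, the rest contributes max(k−i, P[k−i]).
P[2] = 1*max(1,0) = 1*1 = 1
P[3] = max(1*2, 2*1) = 2
P[4] = max(1*3, 2*2, 3*1) = 4
P[5] = max(1*4, 2*3, 3*2, 4*1) = 6
P[6] = max(1*6, 2*4, 3*3, 4*2, 5*1) = 9
P[7] = max(1*9, 2*6, 3*4, 4*3, 5*2, 6*1) = 12
P[8] = max(1*12, 2*9, 3*6, …, 6*2, 7*1) = 18
P[9] = max(1*18, 2*12, 3*9, …, 7*2, 8*1) = 27
P[10] = max(1*27, 2*18, 3*12, …, 8*2, 9*1) = 36
P[11] = max(1*36, 2*27, 3*18, …, 9*2, 10*1) = 54
P[12] = max(1*54, 2*36, 3*27, …, 10*2, 11*1) = 81
P[13] = max(1*81, 2*54, 3*36, …, 11*2, 12*1) = 108
P[14] = max(1*108, 2*81, 3*54, …, 12*2, 13*1) = 162
P[15] = max(1*162, 2*108, 3*81, …, 13*2, 14*1) = 243
P[16] = max(1*243, 2*162, 3*108, …, 14*2, 15*1) = 324
P[17] = max(1*324, 2*243, 3*162, …, 15*2, 16*1) = 486
P[18] = max(1*486, 2*324, 3*243, …, 16*2, 17*1) = 729
P[19] = max(1*729, 2*486, 3*324, …, 17*2, 18*1) = 972
P[20] = max(1*972, 2*729, 3*486, …, 18*2, 19*1) = 1458
P[21] = max(1*1458, 2*972, 3*729, …, 19*2, 20*1) = 2187
P[22] = max(1*2187, 2*1458, 3*972, …, 20*2, 21*1) = 2916
One optimal split: 3 + 3 + 3 + 3 + 3 + 3 + 2 + 2; product 3*3*3*3*3*3*2*2 = 2916.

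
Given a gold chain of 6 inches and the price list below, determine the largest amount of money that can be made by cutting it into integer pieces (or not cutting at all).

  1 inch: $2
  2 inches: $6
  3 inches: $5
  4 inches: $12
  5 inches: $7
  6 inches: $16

18

Let R[k] be the best obtainable value from length k. For each k, try every first piece i and keep the best of price[i] + R[k−i].
R[1] = 2
R[2] = max(2+2, 6+0) = 6
R[3] = max(2+6, 6+2, 5+0) = 8
R[4] = max(2+8, 6+6, 5+2, 12+0) = 12
R[5] = max(2+12, 6+8, 5+6, 12+2, 7+0) = 14
R[6] = max(2+14, 6+12, 5+8, 12+6, 7+2, 16+0) = 18
One optimal cutting: 2 + 2 + 2 → $6 + $6 + $6 = $18.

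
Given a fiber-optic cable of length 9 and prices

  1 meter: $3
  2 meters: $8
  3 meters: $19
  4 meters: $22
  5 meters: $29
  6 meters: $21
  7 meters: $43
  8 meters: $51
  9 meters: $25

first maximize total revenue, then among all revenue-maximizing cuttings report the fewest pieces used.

3

Let r[k] be the best obtainable value from length k. For each k, try every first piece i and keep the best of price[i] + r[k−i].
r[1] = 3
r[2] = max(3+3, 8+0) = 8
r[3] = max(3+8, 8+3, 19+0) = 19
r[4] = max(3+19, 8+8, 19+3, 22+0) = 22
r[5] = max(3+22, 8+19, 19+8, 22+3, 29+0) = 29
r[6] = max(3+29, 8+22, 19+19, 22+8, 29+3, 21+0) = 38
r[7] = max(3+38, 8+29, 19+22, …, 21+3, 43+0) = 43
r[8] = max(3+43, 8+38, 19+29, …, 43+3, 51+0) = 51
r[9] = max(3+51, 8+43, 19+38, …, 51+3, 25+0) = 57
Maximum revenue is $57.
Now minimize piece count subject to staying optimal: for each k, pieces[k] = 1 + min over i with p[i]+r[k−i]=r[k] of pieces[k−i].
pieces[6] = 2
pieces[7] = 1
pieces[8] = 1
pieces[9] = 3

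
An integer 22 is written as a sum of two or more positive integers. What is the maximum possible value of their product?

Let g[k] be the best product for length k (with at least one cut). For each first piece i, the rest contributes max(k−i, g[k−i]).
Small cases: g[2]=1, g[3]=2, g[4]=4, g[5]=6, g[6]=9, g[7]=12, g[8]=18, g[9]=27, g[10]=36, g[11]=54, g[12]=81, g[13]=108, g[14]=162, g[15]=243, g[16]=324.
g[17] = max(1·324, 2·243, 3·162, …, 15·2, 16·1) = 486
g[18] = max(1·486, 2·324, 3·243, …, 16·2, 17·1) = 729
g[19] = max(1·729, 2·486, 3·324, …, 17·2, 18·1) = 972
g[20] = max(1·972, 2·729, 3·486, …, 18·2, 19·1) = 1458
g[21] = max(1·1458, 2·972, 3·729, …, 19·2, 20·1) = 2187
g[22] = max(1·2187, 2·1458, 3·972, …, 20·2, 21·1) = 2916
One optimal split: 3 + 3 + 3 + 3 + 3 + 3 + 2 + 2; product 3·3·3·3·3·3·2·2 = 2916.

2916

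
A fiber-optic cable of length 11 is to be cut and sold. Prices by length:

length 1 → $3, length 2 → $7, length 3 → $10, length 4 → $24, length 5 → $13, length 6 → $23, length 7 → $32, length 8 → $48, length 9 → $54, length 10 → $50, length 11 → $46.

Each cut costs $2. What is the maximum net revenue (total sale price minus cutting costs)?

59

Build v[k] bottom-up: v[k] = max over allowed piece i of (p[i] + v[k−i]) − 2 per cut.
v[1] = 3
v[2] = max(3+3-2, 7+0) = 7
v[3] = max(3+7-2, 7+3-2, 10+0) = 10
v[4] = max(3+10-2, 7+7-2, 10+3-2, 24+0) = 24
v[5] = max(3+24-2, 7+10-2, 10+7-2, 24+3-2, 13+0) = 25
v[6] = max(3+25-2, 7+24-2, 10+10-2, 24+7-2, 13+3-2, 23+0) = 29
v[7] = max(3+29-2, 7+25-2, 10+24-2, …, 23+3-2, 32+0) = 32
v[8] = max(3+32-2, 7+29-2, 10+25-2, …, 32+3-2, 48+0) = 48
v[9] = max(3+48-2, 7+32-2, 10+29-2, …, 48+3-2, 54+0) = 54
v[10] = max(3+54-2, 7+48-2, 10+32-2, …, 54+3-2, 50+0) = 55
v[11] = max(3+55-2, 7+54-2, 10+48-2, …, 50+3-2, 46+0) = 59
One optimal plan: pieces 9 + 2 (1 cut) → $61 − $2 = $59.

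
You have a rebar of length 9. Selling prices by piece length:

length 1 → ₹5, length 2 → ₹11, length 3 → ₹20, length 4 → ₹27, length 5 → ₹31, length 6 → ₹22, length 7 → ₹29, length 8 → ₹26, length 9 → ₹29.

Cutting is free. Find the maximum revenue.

60

Build v[k] bottom-up: v[k] = max over allowed piece i of (p[i] + v[k−i]).
v[1] = 5
v[2] = 11
v[3] = 20
v[4] = 27
v[5] = 32  (first piece 1, then v[4]=27)
v[6] = 40  (first piece 3, then v[3]=20)
v[7] = 47  (first piece 3, then v[4]=27)
v[8] = 54  (first piece 4, then v[4]=27)
v[9] = 60  (first piece 3, then v[6]=40)
One optimal cutting: 3 + 3 + 3 → ₹20 + ₹20 + ₹20 = ₹60.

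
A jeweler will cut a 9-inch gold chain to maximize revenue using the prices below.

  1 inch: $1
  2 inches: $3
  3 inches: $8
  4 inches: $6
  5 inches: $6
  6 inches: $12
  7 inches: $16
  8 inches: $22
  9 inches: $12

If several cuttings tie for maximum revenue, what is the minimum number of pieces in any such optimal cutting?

Consider every possible first cut. r[k] is the best of p[i]+r[k−i] over all sellable i≤k.
r[1] = 1
r[2] = max(1+1, 3+0) = 3
r[3] = max(1+3, 3+1, 8+0) = 8
r[4] = max(1+8, 3+3, 8+1, 6+0) = 9
r[5] = max(1+9, 3+8, 8+3, 6+1, 6+0) = 11
r[6] = max(1+11, 3+9, 8+8, 6+3, 6+1, 12+0) = 16
r[7] = max(1+16, 3+11, 8+9, …, 12+1, 16+0) = 17
r[8] = max(1+17, 3+16, 8+11, …, 16+1, 22+0) = 22
r[9] = max(1+22, 3+17, 8+16, …, 22+1, 12+0) = 24
Maximum revenue is $24.
Now minimize piece count subject to staying optimal: for each k, pieces[k] = 1 + min over i with p[i]+r[k−i]=r[k] of pieces[k−i].
pieces[6] = 2
pieces[7] = 3
pieces[8] = 1
pieces[9] = 3

3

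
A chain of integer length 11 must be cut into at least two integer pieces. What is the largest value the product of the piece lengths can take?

Define prod[k] = max over 1≤i<k of i · max(k−i, prod[k−i]); the inner max lets the remainder stay uncut if that's better.
prod[2] = 1·max(1,0) = 1·1 = 1
prod[3] = 1·max(2,1) = 1·2 = 2
prod[4] = 2·max(2,1) = 2·2 = 4
prod[5] = 2·max(3,2) = 2·3 = 6
prod[6] = 3·max(3,2) = 3·3 = 9
prod[7] = 2·max(5,6) = 2·6 = 12
prod[8] = 2·max(6,9) = 2·9 = 18
prod[9] = 3·max(6,9) = 3·9 = 27
prod[10] = 2·max(8,18) = 2·18 = 36
prod[11] = 2·max(9,27) = 2·27 = 54
One optimal split: 3 + 3 + 3 + 2; product 3·3·3·2 = 54.

54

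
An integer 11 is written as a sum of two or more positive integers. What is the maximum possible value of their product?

54

Define prod[k] = max over 1≤i<k of i · max(k−i, prod[k−i]); the inner max lets the remainder stay uncut if that's better.
Small cases: prod[2]=1, prod[3]=2.
prod[4] = max(1*3, 2*2, 3*1) = 4
prod[5] = max(1*4, 2*3, 3*2, 4*1) = 6
prod[6] = max(1*6, 2*4, 3*3, 4*2, 5*1) = 9
prod[7] = max(1*9, 2*6, 3*4, 4*3, 5*2, 6*1) = 12
prod[8] = max(1*12, 2*9, 3*6, …, 6*2, 7*1) = 18
prod[9] = max(1*18, 2*12, 3*9, …, 7*2, 8*1) = 27
prod[10] = max(1*27, 2*18, 3*12, …, 8*2, 9*1) = 36
prod[11] = max(1*36, 2*27, 3*18, …, 9*2, 10*1) = 54
One optimal split: 3 + 3 + 3 + 2; product 3*3*3*2 = 54.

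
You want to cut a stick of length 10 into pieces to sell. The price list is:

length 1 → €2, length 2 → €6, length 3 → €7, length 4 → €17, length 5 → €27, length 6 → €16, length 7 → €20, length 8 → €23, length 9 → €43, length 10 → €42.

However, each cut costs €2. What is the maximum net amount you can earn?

52

Consider every possible first cut. v[k] is the best of p[i]+v[k−i] over all sellable i≤k, charging 2 whenever i<k.
v[1] = 2
v[2] = max(2+2-2, 6+0) = 6
v[3] = max(2+6-2, 6+2-2, 7+0) = 7
v[4] = max(2+7-2, 6+6-2, 7+2-2, 17+0) = 17
v[5] = max(2+17-2, 6+7-2, 7+6-2, 17+2-2, 27+0) = 27
v[6] = max(2+27-2, 6+17-2, 7+7-2, 17+6-2, 27+2-2, 16+0) = 27
v[7] = max(2+27-2, 6+27-2, 7+17-2, …, 16+2-2, 20+0) = 31
v[8] = max(2+31-2, 6+27-2, 7+27-2, …, 20+2-2, 23+0) = 32
v[9] = max(2+32-2, 6+31-2, 7+27-2, …, 23+2-2, 43+0) = 43
v[10] = max(2+43-2, 6+32-2, 7+31-2, …, 43+2-2, 42+0) = 52
One optimal plan: pieces 5 + 5 (1 cut) → €54 − €2 = €52.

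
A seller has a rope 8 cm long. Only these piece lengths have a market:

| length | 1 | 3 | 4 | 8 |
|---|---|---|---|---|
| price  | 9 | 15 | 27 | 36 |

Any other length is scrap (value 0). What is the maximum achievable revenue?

72

Build r[k] bottom-up: r[k] = max over allowed piece i of (p[i] + r[k−i]).
r[1] = 9
r[2] = 18  (first piece 1, then r[1]=9)
r[3] = 27  (first piece 1, then r[2]=18)
r[4] = 36  (first piece 1, then r[3]=27)
r[5] = 45  (first piece 1, then r[4]=36)
r[6] = 54  (first piece 1, then r[5]=45)
r[7] = 63  (first piece 1, then r[6]=54)
r[8] = 72  (first piece 1, then r[7]=63)
One optimal cutting: 1 + 1 + 1 + 1 + 1 + 1 + 1 + 1 → 72.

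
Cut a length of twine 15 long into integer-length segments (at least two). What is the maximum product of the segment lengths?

Fill g[k] for k=2..15: at each k try every first piece i and multiply by the better of (k−i) uncut or g[k−i].
g[2] = 1·max(1,0) = 1·1 = 1
g[3] = max(1·2, 2·1) = 2
g[4] = max(1·3, 2·2, 3·1) = 4
g[5] = max(1·4, 2·3, 3·2, 4·1) = 6
g[6] = max(1·6, 2·4, 3·3, 4·2, 5·1) = 9
g[7] = max(1·9, 2·6, 3·4, 4·3, 5·2, 6·1) = 12
g[8] = max(1·12, 2·9, 3·6, …, 6·2, 7·1) = 18
g[9] = max(1·18, 2·12, 3·9, …, 7·2, 8·1) = 27
g[10] = max(1·27, 2·18, 3·12, …, 8·2, 9·1) = 36
g[11] = max(1·36, 2·27, 3·18, …, 9·2, 10·1) = 54
g[12] = max(1·54, 2·36, 3·27, …, 10·2, 11·1) = 81
g[13] = max(1·81, 2·54, 3·36, …, 11·2, 12·1) = 108
g[14] = max(1·108, 2·81, 3·54, …, 12·2, 13·1) = 162
g[15] = max(1·162, 2·108, 3·81, …, 13·2, 14·1) = 243
One optimal split: 3 + 3 + 3 + 3 + 3; product 3·3·3·3·3 = 243.

243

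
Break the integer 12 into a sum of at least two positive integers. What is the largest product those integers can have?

Fill m[k] for k=2..12: at each k try every first piece i and multiply by the better of (k−i) uncut or m[k−i].
m[2] = 1*max(1,0) = 1*1 = 1
m[3] = 1*max(2,1) = 1*2 = 2
m[4] = 2*max(2,1) = 2*2 = 4
m[5] = 2*max(3,2) = 2*3 = 6
m[6] = 3*max(3,2) = 3*3 = 9
m[7] = 2*max(5,6) = 2*6 = 12
m[8] = 2*max(6,9) = 2*9 = 18
m[9] = 3*max(6,9) = 3*9 = 27
m[10] = 2*max(8,18) = 2*18 = 36
m[11] = 2*max(9,27) = 2*27 = 54
m[12] = 3*max(9,27) = 3*27 = 81
One optimal split: 3 + 3 + 3 + 3; product 3*3*3*3 = 81.

81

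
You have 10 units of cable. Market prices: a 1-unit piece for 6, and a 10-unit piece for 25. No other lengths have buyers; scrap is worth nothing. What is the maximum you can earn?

Let f[k] be the best obtainable value from length k. For each k, try every first piece i and keep the best of price[i] + f[k−i].
f[1] = 6
f[2] = 12  (first piece 1, then f[1]=6)
f[3] = 18  (first piece 1, then f[2]=12)
f[4] = 24  (first piece 1, then f[3]=18)
f[5] = 30  (first piece 1, then f[4]=24)
f[6] = 36  (first piece 1, then f[5]=30)
f[7] = 42  (first piece 1, then f[6]=36)
f[8] = 48  (first piece 1, then f[7]=42)
f[9] = 54  (first piece 1, then f[8]=48)
f[10] = max(6+54, 25+0) = 60
One optimal cutting: 1 + 1 + 1 + 1 + 1 + 1 + 1 + 1 + 1 + 1 → 60.

60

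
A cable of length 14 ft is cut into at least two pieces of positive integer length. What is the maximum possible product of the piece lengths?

Fill m[k] for k=2..14: at each k try every first piece i and multiply by the better of (k−i) uncut or m[k−i].
Small cases: m[2]=1, m[3]=2, m[4]=4, m[5]=6, m[6]=9, m[7]=12.
m[8] = 2·max(6,9) = 2·9 = 18
m[9] = 3·max(6,9) = 3·9 = 27
m[10] = 2·max(8,18) = 2·18 = 36
m[11] = 2·max(9,27) = 2·27 = 54
m[12] = 3·max(9,27) = 3·27 = 81
m[13] = 2·max(11,54) = 2·54 = 108
m[14] = 2·max(12,81) = 2·81 = 162
One optimal split: 3 + 3 + 3 + 3 + 2; product 3·3·3·3·2 = 162.

162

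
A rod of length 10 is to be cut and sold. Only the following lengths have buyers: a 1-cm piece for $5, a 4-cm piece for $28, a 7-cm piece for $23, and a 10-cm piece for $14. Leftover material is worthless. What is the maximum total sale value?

66

Consider every possible first cut. f[k] is the best of p[i]+f[k−i] over all sellable i≤k.
f[1] = 5
f[2] = 10  (first piece 1, then f[1]=5)
f[3] = 15  (first piece 1, then f[2]=10)
f[4] = 28
f[5] = 33  (first piece 1, then f[4]=28)
f[6] = 38  (first piece 1, then f[5]=33)
f[7] = 43  (first piece 1, then f[6]=38)
f[8] = 56  (first piece 4, then f[4]=28)
f[9] = 61  (first piece 1, then f[8]=56)
f[10] = 66  (first piece 1, then f[9]=61)
One optimal cutting: 4 + 4 + 1 + 1 → $66.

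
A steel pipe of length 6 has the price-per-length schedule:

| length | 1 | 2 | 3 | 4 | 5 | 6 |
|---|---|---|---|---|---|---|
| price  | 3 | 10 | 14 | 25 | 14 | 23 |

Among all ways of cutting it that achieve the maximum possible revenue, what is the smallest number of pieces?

2

Consider every possible first cut. r[k] is the best of p[i]+r[k−i] over all sellable i≤k.
r[1] = 3
r[2] = max(3+3, 10+0) = 10
r[3] = max(3+10, 10+3, 14+0) = 14
r[4] = max(3+14, 10+10, 14+3, 25+0) = 25
r[5] = max(3+25, 10+14, 14+10, 25+3, 14+0) = 28
r[6] = max(3+28, 10+25, 14+14, 25+10, 14+3, 23+0) = 35
Maximum revenue is $35.
Now minimize piece count subject to staying optimal: for each k, pieces[k] = 1 + min over i with p[i]+r[k−i]=r[k] of pieces[k−i].
pieces[3] = 1
pieces[4] = 1
pieces[5] = 2
pieces[6] = 2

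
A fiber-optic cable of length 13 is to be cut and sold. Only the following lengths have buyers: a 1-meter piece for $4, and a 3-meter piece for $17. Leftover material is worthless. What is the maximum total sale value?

72

Let best[k] be the best obtainable value from length k. For each k, try every first piece i and keep the best of price[i] + best[k−i].
best[1] = 4
best[2] = 8  (first piece 1, then best[1]=4)
best[3] = max(4+8, 17+0) = 17
best[4] = max(4+17, 17+4) = 21
best[5] = max(4+21, 17+8) = 25
best[6] = max(4+25, 17+17) = 34
best[7] = max(4+34, 17+21) = 38
best[8] = max(4+38, 17+25) = 42
best[9] = max(4+42, 17+34) = 51
best[10] = max(4+51, 17+38) = 55
best[11] = max(4+55, 17+42) = 59
best[12] = max(4+59, 17+51) = 68
best[13] = max(4+68, 17+55) = 72
One optimal cutting: 3 + 3 + 3 + 3 + 1 → $72.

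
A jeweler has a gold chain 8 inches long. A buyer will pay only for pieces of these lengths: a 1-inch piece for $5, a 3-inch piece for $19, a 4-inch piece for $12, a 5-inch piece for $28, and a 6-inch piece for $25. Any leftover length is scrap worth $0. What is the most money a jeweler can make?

48

Let best[k] be the best obtainable value from length k. For each k, try every first piece i and keep the best of price[i] + best[k−i].
best[1] = 5
best[2] = 10  (first piece 1, then best[1]=5)
best[3] = max(5+10, 19+0) = 19
best[4] = max(5+19, 19+5, 12+0) = 24
best[5] = max(5+24, 19+10, 12+5, 28+0) = 29
best[6] = max(5+29, 19+19, 12+10, 28+5, 25+0) = 38
best[7] = max(5+38, 19+24, 12+19, 28+10, 25+5) = 43
best[8] = max(5+43, 19+29, 12+24, 28+19, 25+10) = 48
One optimal cutting: 3 + 3 + 1 + 1 → $48.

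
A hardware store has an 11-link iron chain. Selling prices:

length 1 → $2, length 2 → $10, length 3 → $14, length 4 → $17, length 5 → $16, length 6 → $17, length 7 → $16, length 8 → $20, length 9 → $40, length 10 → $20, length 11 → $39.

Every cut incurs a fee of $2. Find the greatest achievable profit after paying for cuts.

Consider every possible first cut. v[k] is the best of p[i]+v[k−i] over all sellable i≤k, charging 2 whenever i<k.
v[1] = 2
v[2] = max(2+2-2, 10+0) = 10
v[3] = max(2+10-2, 10+2-2, 14+0) = 14
v[4] = max(2+14-2, 10+10-2, 14+2-2, 17+0) = 18
v[5] = max(2+18-2, 10+14-2, 14+10-2, 17+2-2, 16+0) = 22
v[6] = max(2+22-2, 10+18-2, 14+14-2, 17+10-2, 16+2-2, 17+0) = 26
v[7] = max(2+26-2, 10+22-2, 14+18-2, …, 17+2-2, 16+0) = 30
v[8] = max(2+30-2, 10+26-2, 14+22-2, …, 16+2-2, 20+0) = 34
v[9] = max(2+34-2, 10+30-2, 14+26-2, …, 20+2-2, 40+0) = 40
v[10] = max(2+40-2, 10+34-2, 14+30-2, …, 40+2-2, 20+0) = 42
v[11] = max(2+42-2, 10+40-2, 14+34-2, …, 20+2-2, 39+0) = 48
One optimal plan: pieces 9 + 2 (1 cut) → $50 − $2 = $48.

48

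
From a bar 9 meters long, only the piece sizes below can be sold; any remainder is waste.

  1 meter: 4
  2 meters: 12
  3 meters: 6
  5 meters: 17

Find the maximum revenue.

52

Consider every possible first cut. f[k] is the best of p[i]+f[k−i] over all sellable i≤k.
f[1] = 4
f[2] = 12
f[3] = 16  (first piece 1, then f[2]=12)
f[4] = 24  (first piece 2, then f[2]=12)
f[5] = 28  (first piece 1, then f[4]=24)
f[6] = 36  (first piece 2, then f[4]=24)
f[7] = 40  (first piece 1, then f[6]=36)
f[8] = 48  (first piece 2, then f[6]=36)
f[9] = 52  (first piece 1, then f[8]=48)
One optimal cutting: 2 + 2 + 2 + 2 + 1 → 52.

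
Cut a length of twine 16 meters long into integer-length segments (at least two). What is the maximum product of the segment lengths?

Fill m[k] for k=2..16: at each k try every first piece i and multiply by the better of (k−i) uncut or m[k−i].
Small cases: m[2]=1, m[3]=2, m[4]=4, m[5]=6, m[6]=9, m[7]=12, m[8]=18, m[9]=27.
m[10] = max(1*27, 2*18, 3*12, …, 8*2, 9*1) = 36
m[11] = max(1*36, 2*27, 3*18, …, 9*2, 10*1) = 54
m[12] = max(1*54, 2*36, 3*27, …, 10*2, 11*1) = 81
m[13] = max(1*81, 2*54, 3*36, …, 11*2, 12*1) = 108
m[14] = max(1*108, 2*81, 3*54, …, 12*2, 13*1) = 162
m[15] = max(1*162, 2*108, 3*81, …, 13*2, 14*1) = 243
m[16] = max(1*243, 2*162, 3*108, …, 14*2, 15*1) = 324
One optimal split: 3 + 3 + 3 + 3 + 2 + 2; product 3*3*3*3*2*2 = 324.

324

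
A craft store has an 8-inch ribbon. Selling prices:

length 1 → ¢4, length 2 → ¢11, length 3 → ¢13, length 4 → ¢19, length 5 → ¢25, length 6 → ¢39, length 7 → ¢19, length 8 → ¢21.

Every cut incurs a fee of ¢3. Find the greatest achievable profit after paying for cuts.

47

Consider every possible first cut. v[k] is the best of p[i]+v[k−i] over all sellable i≤k, charging 3 whenever i<k.
v[1] = 4
v[2] = 11
v[3] = 13
v[4] = 19  (first piece 2, then v[2]=11)
v[5] = 25
v[6] = 39
v[7] = 40  (first piece 1, then v[6]=39)
v[8] = 47  (first piece 2, then v[6]=39)
One optimal plan: pieces 6 + 2 (1 cut) → ¢50 − ¢3 = ¢47.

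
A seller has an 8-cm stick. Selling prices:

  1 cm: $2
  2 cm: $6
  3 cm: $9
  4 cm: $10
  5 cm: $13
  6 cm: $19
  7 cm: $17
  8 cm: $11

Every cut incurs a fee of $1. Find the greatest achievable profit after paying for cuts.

24

Build net[k] bottom-up: net[k] = max over allowed piece i of (p[i] + net[k−i]) − 1 per cut.
net[1] = 2
net[2] = max(2+2-1, 6+0) = 6
net[3] = max(2+6-1, 6+2-1, 9+0) = 9
net[4] = max(2+9-1, 6+6-1, 9+2-1, 10+0) = 11
net[5] = max(2+11-1, 6+9-1, 9+6-1, 10+2-1, 13+0) = 14
net[6] = max(2+14-1, 6+11-1, 9+9-1, 10+6-1, 13+2-1, 19+0) = 19
net[7] = max(2+19-1, 6+14-1, 9+11-1, …, 19+2-1, 17+0) = 20
net[8] = max(2+20-1, 6+19-1, 9+14-1, …, 17+2-1, 11+0) = 24
One optimal plan: pieces 6 + 2 (1 cut) → $25 − $1 = $24.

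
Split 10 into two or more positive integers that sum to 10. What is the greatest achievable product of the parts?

Define prod[k] = max over 1≤i<k of i · max(k−i, prod[k−i]); the inner max lets the remainder stay uncut if that's better.
prod[2] = 1·max(1,0) = 1·1 = 1
prod[3] = max(1·2, 2·1) = 2
prod[4] = max(1·3, 2·2, 3·1) = 4
prod[5] = max(1·4, 2·3, 3·2, 4·1) = 6
prod[6] = max(1·6, 2·4, 3·3, 4·2, 5·1) = 9
prod[7] = max(1·9, 2·6, 3·4, 4·3, 5·2, 6·1) = 12
prod[8] = max(1·12, 2·9, 3·6, …, 6·2, 7·1) = 18
prod[9] = max(1·18, 2·12, 3·9, …, 7·2, 8·1) = 27
prod[10] = max(1·27, 2·18, 3·12, …, 8·2, 9·1) = 36
One optimal split: 3 + 3 + 2 + 2; product 3·3·2·2 = 36.

36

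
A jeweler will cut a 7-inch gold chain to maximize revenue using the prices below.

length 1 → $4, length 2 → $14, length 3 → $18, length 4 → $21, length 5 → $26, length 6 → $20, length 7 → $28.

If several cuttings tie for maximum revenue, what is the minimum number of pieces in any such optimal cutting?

Build r[k] bottom-up: r[k] = max over allowed piece i of (p[i] + r[k−i]).
r[1] = 4
r[2] = max(4+4, 14+0) = 14
r[3] = max(4+14, 14+4, 18+0) = 18
r[4] = max(4+18, 14+14, 18+4, 21+0) = 28
r[5] = max(4+28, 14+18, 18+14, 21+4, 26+0) = 32
r[6] = max(4+32, 14+28, 18+18, 21+14, 26+4, 20+0) = 42
r[7] = max(4+42, 14+32, 18+28, …, 20+4, 28+0) = 46
Maximum revenue is $46.
Now minimize piece count subject to staying optimal: for each k, pieces[k] = 1 + min over i with p[i]+r[k−i]=r[k] of pieces[k−i].
pieces[4] = 2
pieces[5] = 2
pieces[6] = 3
pieces[7] = 3

3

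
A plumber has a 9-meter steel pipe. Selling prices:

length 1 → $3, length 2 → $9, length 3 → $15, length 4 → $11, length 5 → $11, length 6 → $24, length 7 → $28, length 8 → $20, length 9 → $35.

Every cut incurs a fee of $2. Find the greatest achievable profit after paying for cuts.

Build r[k] bottom-up: r[k] = max over allowed piece i of (p[i] + r[k−i]) − 2 per cut.
r[1] = 3
r[2] = max(3+3-2, 9+0) = 9
r[3] = max(3+9-2, 9+3-2, 15+0) = 15
r[4] = max(3+15-2, 9+9-2, 15+3-2, 11+0) = 16
r[5] = max(3+16-2, 9+15-2, 15+9-2, 11+3-2, 11+0) = 22
r[6] = max(3+22-2, 9+16-2, 15+15-2, 11+9-2, 11+3-2, 24+0) = 28
r[7] = max(3+28-2, 9+22-2, 15+16-2, …, 24+3-2, 28+0) = 29
r[8] = max(3+29-2, 9+28-2, 15+22-2, …, 28+3-2, 20+0) = 35
r[9] = max(3+35-2, 9+29-2, 15+28-2, …, 20+3-2, 35+0) = 41
One optimal plan: pieces 3 + 3 + 3 (2 cuts) → $45 − $4 = $41.

41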